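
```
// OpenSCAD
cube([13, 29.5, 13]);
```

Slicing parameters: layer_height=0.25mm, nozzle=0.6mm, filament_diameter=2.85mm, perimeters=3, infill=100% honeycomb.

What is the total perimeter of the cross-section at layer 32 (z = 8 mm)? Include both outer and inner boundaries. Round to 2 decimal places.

85.00 mm

At z = 8 mm: the cube is present — its section is the full 13×29.5 rectangle (perimeter 85.00 mm). Overall, the cross-section is a single solid region. Total boundary length (outer) = 85.00 mm.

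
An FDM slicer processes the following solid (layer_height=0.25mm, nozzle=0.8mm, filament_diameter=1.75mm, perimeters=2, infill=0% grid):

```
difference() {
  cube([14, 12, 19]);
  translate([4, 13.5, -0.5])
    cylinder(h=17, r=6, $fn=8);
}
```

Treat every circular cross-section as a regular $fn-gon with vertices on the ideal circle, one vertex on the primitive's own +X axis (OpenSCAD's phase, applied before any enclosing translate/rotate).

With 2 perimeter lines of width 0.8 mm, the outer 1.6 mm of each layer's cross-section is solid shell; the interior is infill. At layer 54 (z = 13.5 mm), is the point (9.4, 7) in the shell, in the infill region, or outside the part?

infill

At z = 13.5 mm: the cube is present — its section is the full 14×12 rectangle; the r=6 cylinder at (4, 13.5) contributes a regular 8-gon of circumradius 6; After the difference (first − rest): starting from the 14×12 cube, the r=6 cylinder at (4, 13.5) partially overlaps it — only the 31.61 mm² overlap (of its 101.82 mm²) is removed, clipping the outline — 1 connected region. Overall, the cross-section is a single solid region. The nearest boundary edge runs (4.00, 7.50)→(8.24, 9.26); distance from the point to it = 2.54 mm. The point is inside the cross-section and 2.54 mm from the nearest boundary — more than the 1.6 mm shell width (2 × 0.8), so it's in the infill interior.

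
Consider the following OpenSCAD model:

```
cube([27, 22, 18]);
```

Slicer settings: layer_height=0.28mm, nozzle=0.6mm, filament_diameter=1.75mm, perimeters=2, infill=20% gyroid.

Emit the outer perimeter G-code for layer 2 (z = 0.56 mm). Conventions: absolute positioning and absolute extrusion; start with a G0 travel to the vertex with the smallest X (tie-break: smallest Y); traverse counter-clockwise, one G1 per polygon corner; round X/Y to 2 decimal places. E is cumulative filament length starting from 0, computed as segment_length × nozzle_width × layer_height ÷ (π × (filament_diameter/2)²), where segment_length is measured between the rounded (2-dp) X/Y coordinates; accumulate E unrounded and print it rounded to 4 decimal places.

G0 X0.00 Y0.00 Z0.56
G1 X27.00 Y0.00 E1.8858
G1 X27.00 Y22.00 E3.4225
G1 X0.00 Y22.00 E5.3083
G1 X0.00 Y0.00 E6.8449

At z = 0.56 mm: the cube (footprint 27×22) is included at this height. The outline is a single polygon with 4 vertices. Extrusion per mm of travel: 0.6 × 0.28 / (π × 0.875²) = 0.069846. Accumulating E over each segment gives final E = 6.8449.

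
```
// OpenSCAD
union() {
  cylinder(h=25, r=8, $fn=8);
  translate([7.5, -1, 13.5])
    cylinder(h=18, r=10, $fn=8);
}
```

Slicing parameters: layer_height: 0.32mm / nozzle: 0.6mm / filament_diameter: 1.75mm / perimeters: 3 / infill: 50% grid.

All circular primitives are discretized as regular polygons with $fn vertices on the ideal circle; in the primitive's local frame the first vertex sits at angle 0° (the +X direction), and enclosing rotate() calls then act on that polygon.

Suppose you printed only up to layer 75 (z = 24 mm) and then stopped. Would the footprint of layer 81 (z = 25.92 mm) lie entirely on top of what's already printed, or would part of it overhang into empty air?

Compare the two slices. At z = 24: the r=8 cylinder contributes a regular 8-gon of circumradius 8 (area = (8/2)·8.000²·sin(360°/8) = 181.02 mm²); the cylinder at (7.5, -1): section is a regular 8-gon, circumradius r=10 (area = (8/2)·10.000²·sin(360°/8) = 282.84 mm²); Merging all regions: the regions partially overlap — summed areas 463.86 mm² minus the doubly-counted overlap 102.57 mm² gives 361.29 mm² — area = 361.29 mm². At z = 25.92: the cylinder does not reach this height (z outside [0, 25]); the cylinder at (7.5, -1): section is a regular 8-gon, circumradius r=10 (area = (8/2)·10.000²·sin(360°/8) = 282.84 mm²); Taking the union: only the r=10 cylinder at (7.5, -1) is present, so the union is just that shape — area = 282.84 mm². Checking containment: the cross-section at z = 25.92 is a subset of the cross-section at z = 24.

entirely on top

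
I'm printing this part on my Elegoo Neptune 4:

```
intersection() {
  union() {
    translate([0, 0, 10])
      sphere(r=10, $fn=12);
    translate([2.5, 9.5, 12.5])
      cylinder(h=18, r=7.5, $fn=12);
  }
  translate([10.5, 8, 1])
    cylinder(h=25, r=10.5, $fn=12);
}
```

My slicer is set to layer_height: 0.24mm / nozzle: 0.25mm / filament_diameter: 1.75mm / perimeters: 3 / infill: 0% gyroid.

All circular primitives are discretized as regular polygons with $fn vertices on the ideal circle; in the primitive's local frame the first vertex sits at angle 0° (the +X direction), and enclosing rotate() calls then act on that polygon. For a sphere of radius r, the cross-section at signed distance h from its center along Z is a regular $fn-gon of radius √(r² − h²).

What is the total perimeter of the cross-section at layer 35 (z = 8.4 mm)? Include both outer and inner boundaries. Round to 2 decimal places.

At z = 8.4 mm: the sphere: section is a regular 12-gon, circumradius = √(r²−h²) = √(10²−1.6²) = 9.871 (perimeter = 2·12·9.871·sin(180°/12) = 61.32 mm); the cylinder at (2.5, 9.5) is not intersected at this z (z outside [12.5, 30.5]); Taking the union: only the r=10 sphere is present, so the union is just that shape — boundary = 61.32 mm; the r=10.5 cylinder at (10.5, 8) gives a regular 12-gon of circumradius 10.5 (constant along its height) (perimeter = 2·12·10.500·sin(180°/12) = 65.22 mm); Taking the intersection: the r=10.5 cylinder at (10.5, 8) partially overlaps that combined region; clipping to the common part keeps 69.13 mm² — boundary = 33.96 mm. Overall, the cross-section is a single solid region. Total boundary length (outer) = 33.96 mm.

33.96 mm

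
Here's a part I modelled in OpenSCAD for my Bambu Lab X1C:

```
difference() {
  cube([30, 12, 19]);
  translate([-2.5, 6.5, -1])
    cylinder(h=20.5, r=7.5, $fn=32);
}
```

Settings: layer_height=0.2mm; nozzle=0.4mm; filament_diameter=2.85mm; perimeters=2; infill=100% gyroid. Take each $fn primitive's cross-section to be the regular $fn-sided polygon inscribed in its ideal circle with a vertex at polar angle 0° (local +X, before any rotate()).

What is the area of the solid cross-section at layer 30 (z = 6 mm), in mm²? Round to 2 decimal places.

311.51 mm²

At z = 6 mm: the cube is present — its section is the full 30×12 rectangle (area 360.00 mm²); the r=7.5 cylinder at (-2.5, 6.5) contributes a regular 32-gon of circumradius 7.5 (area = (32/2)·7.500²·sin(360°/32) = 175.58 mm²); Subtracting the remaining from the first: starting from the 30×12 cube (360.00 mm²), the r=7.5 cylinder at (-2.5, 6.5) partially overlaps it — only the 48.49 mm² overlap (of its 175.58 mm²) is removed, clipping the outline — area = 311.51 mm². Overall, the cross-section is a single solid region. Net area = 311.51 mm².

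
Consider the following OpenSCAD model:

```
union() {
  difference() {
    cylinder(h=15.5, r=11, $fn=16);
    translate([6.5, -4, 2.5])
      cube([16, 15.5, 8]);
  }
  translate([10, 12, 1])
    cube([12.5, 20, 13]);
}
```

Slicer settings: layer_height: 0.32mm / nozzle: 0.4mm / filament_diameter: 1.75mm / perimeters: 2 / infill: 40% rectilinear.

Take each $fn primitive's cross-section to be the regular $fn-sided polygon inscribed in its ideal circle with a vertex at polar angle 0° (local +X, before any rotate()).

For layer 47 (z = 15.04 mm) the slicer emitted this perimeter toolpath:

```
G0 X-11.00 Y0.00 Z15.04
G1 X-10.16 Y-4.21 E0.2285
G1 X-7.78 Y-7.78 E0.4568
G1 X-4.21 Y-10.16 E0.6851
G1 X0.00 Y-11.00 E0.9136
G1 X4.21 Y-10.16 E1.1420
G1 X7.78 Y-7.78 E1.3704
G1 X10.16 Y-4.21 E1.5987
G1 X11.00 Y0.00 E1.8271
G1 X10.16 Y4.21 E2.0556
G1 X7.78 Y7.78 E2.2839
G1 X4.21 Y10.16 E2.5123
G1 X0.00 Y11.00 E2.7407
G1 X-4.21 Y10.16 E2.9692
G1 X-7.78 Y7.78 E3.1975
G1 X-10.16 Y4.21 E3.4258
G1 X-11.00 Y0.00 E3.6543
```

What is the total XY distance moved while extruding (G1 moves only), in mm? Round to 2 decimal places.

Sum the Euclidean lengths of each G1 segment: total = 68.67 mm.

68.67 mm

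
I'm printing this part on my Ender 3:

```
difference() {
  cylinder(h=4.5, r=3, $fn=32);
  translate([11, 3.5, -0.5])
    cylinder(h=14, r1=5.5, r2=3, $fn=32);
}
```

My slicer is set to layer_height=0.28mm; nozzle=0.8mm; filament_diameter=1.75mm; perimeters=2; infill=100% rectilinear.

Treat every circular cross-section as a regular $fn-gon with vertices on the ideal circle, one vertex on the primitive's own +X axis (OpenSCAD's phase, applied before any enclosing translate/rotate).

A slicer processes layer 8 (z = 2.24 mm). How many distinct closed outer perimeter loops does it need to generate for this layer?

1

At z = 2.24 mm: the r=3 cylinder gives a regular 32-gon of circumradius 3 (constant along its height); the cone at (11, 3.5) (r1=5.5→r2=3) has section circumradius 5.011 here — a regular 32-gon; After the difference (first − rest): starting from the r=3 cylinder, the cone at (11, 3.5) misses the remaining region (no effect) — 1 connected region. The result has 1 disconnected region.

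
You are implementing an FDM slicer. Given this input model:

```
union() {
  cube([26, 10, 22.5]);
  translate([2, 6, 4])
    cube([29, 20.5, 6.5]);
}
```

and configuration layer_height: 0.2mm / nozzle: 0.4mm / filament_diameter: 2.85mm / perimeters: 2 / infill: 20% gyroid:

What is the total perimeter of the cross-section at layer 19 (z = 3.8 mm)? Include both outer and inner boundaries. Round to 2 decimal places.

At z = 3.8 mm: the cube is present — its section is the full 26×10 rectangle (perimeter 72.00 mm); the cube at (2, 6) is absent (z outside [4, 10.5]); Merging all regions: only the 26×10 cube is present, so the union is just that shape — boundary = 72.00 mm. Overall, the cross-section is a single solid region. Total boundary length (outer) = 72.00 mm.

72.00 mm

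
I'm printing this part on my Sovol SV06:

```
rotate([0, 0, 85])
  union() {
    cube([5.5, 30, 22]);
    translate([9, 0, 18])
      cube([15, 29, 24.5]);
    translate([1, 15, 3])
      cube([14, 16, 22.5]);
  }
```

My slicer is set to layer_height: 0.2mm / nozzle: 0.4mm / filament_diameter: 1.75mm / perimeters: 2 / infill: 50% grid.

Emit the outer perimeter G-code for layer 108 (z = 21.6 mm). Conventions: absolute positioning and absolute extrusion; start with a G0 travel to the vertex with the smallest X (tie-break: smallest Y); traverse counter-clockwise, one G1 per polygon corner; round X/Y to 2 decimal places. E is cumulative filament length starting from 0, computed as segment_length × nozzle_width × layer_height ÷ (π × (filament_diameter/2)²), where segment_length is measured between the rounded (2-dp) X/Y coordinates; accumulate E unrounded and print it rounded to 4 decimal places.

At z = 21.6 mm: the cube is present — its section is the full 5.5×30 rectangle; the cube at (9, 0) (footprint 15×29) is included at this height; the cube at (1, 15) (footprint 14×16) is included at this height; Merging all regions: the regions partially overlap (shared area 151.50 mm²), so overlapping operands fuse into one piece — 1 connected region; (whole slice rotated 85° about Z — lengths, areas and connectivity unchanged). The outline is a single polygon with 12 vertices. Extrusion per mm of travel: 0.4 × 0.2 / (π × 0.875²) = 0.033260. Accumulating E over each segment gives final E = 4.6558.

G0 X-30.79 Y3.70 Z21.60
G1 X-29.80 Y3.61 E0.0331
G1 X-29.89 Y2.61 E0.0665
G1 X0.00 Y0.00 E1.0644
G1 X0.48 Y5.48 E1.2473
G1 X-14.46 Y6.79 E1.7462
G1 X-14.16 Y10.27 E1.8623
G1 X0.78 Y8.97 E2.3611
G1 X2.09 Y23.91 E2.8599
G1 X-26.80 Y26.44 E3.8245
G1 X-27.58 Y17.47 E4.1240
G1 X-29.57 Y17.64 E4.1904
G1 X-30.79 Y3.70 E4.6558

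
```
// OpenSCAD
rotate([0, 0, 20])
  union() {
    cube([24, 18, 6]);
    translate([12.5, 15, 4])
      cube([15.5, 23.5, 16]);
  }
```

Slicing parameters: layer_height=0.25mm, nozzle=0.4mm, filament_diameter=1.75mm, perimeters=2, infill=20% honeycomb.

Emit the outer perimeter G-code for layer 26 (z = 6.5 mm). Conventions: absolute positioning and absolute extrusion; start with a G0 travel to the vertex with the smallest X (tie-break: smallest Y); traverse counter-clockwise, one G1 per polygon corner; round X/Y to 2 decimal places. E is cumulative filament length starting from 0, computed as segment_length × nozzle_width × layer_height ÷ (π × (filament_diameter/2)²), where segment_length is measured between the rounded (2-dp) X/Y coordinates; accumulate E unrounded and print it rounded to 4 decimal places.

At z = 6.5 mm: the cube is absent (z outside [0, 6]); the cube at (12.5, 15) is present — its section is the full 15.5×23.5 rectangle; Combining (union): only the 15.5×23.5 cube at (12.5, 15) is present, so the union is just that shape — 1 connected region; (whole slice rotated 20° about Z — lengths, areas and connectivity unchanged). The outline is a single polygon with 4 vertices. Extrusion per mm of travel: 0.4 × 0.25 / (π × 0.875²) = 0.041575. Accumulating E over each segment gives final E = 3.2423.

G0 X-1.42 Y40.45 Z6.50
G1 X6.62 Y18.37 E0.9769
G1 X21.18 Y23.67 E1.6211
G1 X13.14 Y45.75 E2.5981
G1 X-1.42 Y40.45 E3.2423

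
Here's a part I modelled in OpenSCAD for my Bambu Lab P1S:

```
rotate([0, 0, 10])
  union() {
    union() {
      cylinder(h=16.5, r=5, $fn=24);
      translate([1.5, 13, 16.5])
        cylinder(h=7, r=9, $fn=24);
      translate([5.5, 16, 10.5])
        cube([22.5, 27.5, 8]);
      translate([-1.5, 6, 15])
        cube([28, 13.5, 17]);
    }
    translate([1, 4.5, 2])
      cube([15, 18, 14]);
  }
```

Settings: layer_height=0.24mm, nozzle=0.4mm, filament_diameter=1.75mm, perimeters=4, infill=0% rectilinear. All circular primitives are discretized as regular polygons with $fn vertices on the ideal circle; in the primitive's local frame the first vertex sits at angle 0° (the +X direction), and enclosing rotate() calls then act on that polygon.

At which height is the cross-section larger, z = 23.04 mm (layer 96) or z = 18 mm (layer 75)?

Layer 96 (z = 23.04): the cylinder does not reach this height (z outside [0, 16.5]); the r=9 cylinder at (1.5, 13) gives a regular 24-gon of circumradius 9 (constant along its height) (area = (24/2)·9.000²·sin(360°/24) = 251.57 mm²); the cube at (5.5, 16) does not reach this height (z outside [10.5, 18.5]); the cube at (-1.5, 6) is present — its section is the full 28×13.5 rectangle (area 378.00 mm²); Merging all regions: the regions partially overlap — summed areas 629.57 mm² minus the doubly-counted overlap 148.53 mm² gives 481.04 mm² — area = 481.04 mm²; the cube at (1, 4.5) does not reach this height (z outside [2, 16]); Taking the union: only the result so far is present, so the union is just that shape — area = 481.04 mm²; (rotated 10° about Z; rotation is an isometry so areas/perimeters/island counts are preserved). So its area = 481.04 mm². Layer 75 (z = 18): the cylinder does not reach this height (z outside [0, 16.5]); the r=9 cylinder at (1.5, 13) gives a regular 24-gon of circumradius 9 (constant along its height) (area = (24/2)·9.000²·sin(360°/24) = 251.57 mm²); the 22.5×27.5 cube at (5.5, 16) contributes its full rectangle (area 618.75 mm²); the 28×13.5 cube at (-1.5, 6) contributes its full rectangle (area 378.00 mm²); Merging all regions: the regions partially overlap — summed areas 1248.32 mm² minus the doubly-counted overlap 223.82 mm² gives 1024.50 mm² — area = 1024.50 mm²; the cube at (1, 4.5) is absent (z outside [2, 16]); Taking the union: only that combined region is present, so the union is just that shape — area = 1024.50 mm²; (rotated 10° about Z; rotation is an isometry so areas/perimeters/island counts are preserved). So its area = 1024.50 mm². Layer 75 is larger (1024.50 vs 481.04 mm²).

layer 75 (z = 18 mm)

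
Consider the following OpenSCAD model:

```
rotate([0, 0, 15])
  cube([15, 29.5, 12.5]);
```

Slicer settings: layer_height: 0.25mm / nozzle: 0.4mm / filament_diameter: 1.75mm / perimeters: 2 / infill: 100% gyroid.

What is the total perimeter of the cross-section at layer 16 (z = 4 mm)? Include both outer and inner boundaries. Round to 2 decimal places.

89.00 mm

At z = 4 mm: the 15×29.5 cube contributes its full rectangle (perimeter 89.00 mm); (whole slice rotated 15° about Z — lengths, areas and connectivity unchanged). Overall, the cross-section is a single solid region. Total boundary length (outer) = 89.00 mm.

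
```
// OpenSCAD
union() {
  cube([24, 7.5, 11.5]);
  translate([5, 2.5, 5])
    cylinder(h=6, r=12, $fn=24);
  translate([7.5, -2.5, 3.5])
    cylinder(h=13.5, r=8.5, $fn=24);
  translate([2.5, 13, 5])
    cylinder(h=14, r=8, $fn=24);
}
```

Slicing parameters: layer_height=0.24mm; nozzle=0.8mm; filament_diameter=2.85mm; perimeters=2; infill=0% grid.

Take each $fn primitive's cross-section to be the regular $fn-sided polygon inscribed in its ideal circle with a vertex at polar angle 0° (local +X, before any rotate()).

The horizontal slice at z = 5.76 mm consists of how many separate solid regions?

At z = 5.76 mm: the 24×7.5 cube contributes its full rectangle; the r=12 cylinder at (5, 2.5) gives a regular 24-gon of circumradius 12 (constant along its height); the cylinder at (7.5, -2.5): section is a regular 24-gon, circumradius r=8.5; the r=8 cylinder at (2.5, 13) contributes a regular 24-gon of circumradius 8; Taking the union: the regions partially overlap (shared area 427.13 mm²), so overlapping operands fuse into one piece — 1 connected region. The result has 1 disconnected region.

1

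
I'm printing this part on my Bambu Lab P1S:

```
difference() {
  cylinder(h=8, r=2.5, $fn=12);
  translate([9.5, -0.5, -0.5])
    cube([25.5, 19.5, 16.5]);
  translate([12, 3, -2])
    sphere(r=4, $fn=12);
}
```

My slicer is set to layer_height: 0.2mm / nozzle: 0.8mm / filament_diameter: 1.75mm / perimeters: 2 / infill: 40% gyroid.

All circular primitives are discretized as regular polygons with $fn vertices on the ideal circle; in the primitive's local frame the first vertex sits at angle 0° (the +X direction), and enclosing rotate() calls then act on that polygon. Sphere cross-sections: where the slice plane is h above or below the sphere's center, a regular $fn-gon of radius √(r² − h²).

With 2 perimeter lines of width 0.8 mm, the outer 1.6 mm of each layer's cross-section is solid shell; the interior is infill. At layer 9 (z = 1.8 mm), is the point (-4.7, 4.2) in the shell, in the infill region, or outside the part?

At z = 1.8 mm: the r=2.5 cylinder gives a regular 12-gon of circumradius 2.5 (constant along its height); the 25.5×19.5 cube at (9.5, -0.5) contributes its full rectangle; the r=4 sphere at (12, 3) slices to a regular 12-gon of circumradius 1.249 (√(r²−h²) with h=3.8 from center); Subtracting the remaining from the first: starting from the r=2.5 cylinder, the 25.5×19.5 cube at (9.5, -0.5) misses the remaining region (no effect); the r=4 sphere at (12, 3) misses the remaining region (no effect) — 1 connected region. Overall, the cross-section is a single solid region. The nearest boundary edge runs (-2.17, 1.25)→(-1.25, 2.17); distance from the point to it = 3.88 mm. The point is not inside any of the regions above, so it lies outside the cross-section (3.88 mm from the nearest boundary).

outside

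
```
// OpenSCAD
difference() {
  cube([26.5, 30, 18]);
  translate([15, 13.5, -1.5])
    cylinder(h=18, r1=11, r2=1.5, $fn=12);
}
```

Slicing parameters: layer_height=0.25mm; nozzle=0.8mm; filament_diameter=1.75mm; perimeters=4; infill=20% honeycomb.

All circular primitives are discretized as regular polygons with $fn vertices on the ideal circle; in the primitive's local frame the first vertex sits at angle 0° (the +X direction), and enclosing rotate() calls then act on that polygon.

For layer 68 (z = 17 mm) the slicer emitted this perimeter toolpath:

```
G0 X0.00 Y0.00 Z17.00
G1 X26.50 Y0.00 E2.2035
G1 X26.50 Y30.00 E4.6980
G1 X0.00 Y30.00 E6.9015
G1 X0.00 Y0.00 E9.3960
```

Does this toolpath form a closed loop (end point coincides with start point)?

Start point (G0): (0.00, 0.00). End point (last G1): the path returns to the start — closed.

yes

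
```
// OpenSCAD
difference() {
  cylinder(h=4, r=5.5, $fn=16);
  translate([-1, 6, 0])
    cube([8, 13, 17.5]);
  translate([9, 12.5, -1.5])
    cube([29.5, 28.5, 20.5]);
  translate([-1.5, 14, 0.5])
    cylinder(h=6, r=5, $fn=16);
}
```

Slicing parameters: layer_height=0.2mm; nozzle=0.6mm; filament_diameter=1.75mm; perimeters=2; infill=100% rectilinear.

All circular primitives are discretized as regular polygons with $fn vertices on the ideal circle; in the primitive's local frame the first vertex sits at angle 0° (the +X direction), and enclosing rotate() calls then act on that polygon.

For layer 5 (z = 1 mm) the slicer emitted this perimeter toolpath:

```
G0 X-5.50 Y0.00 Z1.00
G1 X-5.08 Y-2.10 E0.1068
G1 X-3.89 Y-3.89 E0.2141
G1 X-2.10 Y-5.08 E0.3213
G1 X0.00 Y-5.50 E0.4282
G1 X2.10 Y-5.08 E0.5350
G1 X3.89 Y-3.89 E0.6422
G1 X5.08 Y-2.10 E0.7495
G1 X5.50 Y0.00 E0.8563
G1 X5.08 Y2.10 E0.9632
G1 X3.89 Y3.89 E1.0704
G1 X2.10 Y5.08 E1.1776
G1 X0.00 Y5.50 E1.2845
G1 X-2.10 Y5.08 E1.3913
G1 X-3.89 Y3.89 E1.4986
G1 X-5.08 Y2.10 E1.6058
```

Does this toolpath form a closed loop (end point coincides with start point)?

no

Start point (G0): (-5.50, 0.00). End point (last G1): the path does not return to the start — open.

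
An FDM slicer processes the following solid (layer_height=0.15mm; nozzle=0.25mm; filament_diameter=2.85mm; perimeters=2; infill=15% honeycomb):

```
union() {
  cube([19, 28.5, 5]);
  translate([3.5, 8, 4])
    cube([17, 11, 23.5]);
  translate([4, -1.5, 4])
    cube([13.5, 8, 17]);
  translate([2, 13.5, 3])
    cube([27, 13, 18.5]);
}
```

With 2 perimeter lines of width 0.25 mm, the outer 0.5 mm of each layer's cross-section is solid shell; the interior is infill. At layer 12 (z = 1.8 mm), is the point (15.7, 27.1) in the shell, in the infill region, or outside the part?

infill

At z = 1.8 mm: the cube (footprint 19×28.5) is included at this height; the cube at (3.5, 8) is not intersected at this z (z outside [4, 27.5]); the cube at (4, -1.5) is absent (z outside [4, 21]); the cube at (2, 13.5) is not intersected at this z (z outside [3, 21.5]); Combining (union): only the 19×28.5 cube is present, so the union is just that shape — 1 connected region. Overall, the cross-section is a single solid region. The nearest boundary edge runs (19.00, 28.50)→(0.00, 28.50); distance from the point to it = 1.40 mm. The point is inside the cross-section and 1.40 mm from the nearest boundary — more than the 0.5 mm shell width (2 × 0.25), so it's in the infill interior.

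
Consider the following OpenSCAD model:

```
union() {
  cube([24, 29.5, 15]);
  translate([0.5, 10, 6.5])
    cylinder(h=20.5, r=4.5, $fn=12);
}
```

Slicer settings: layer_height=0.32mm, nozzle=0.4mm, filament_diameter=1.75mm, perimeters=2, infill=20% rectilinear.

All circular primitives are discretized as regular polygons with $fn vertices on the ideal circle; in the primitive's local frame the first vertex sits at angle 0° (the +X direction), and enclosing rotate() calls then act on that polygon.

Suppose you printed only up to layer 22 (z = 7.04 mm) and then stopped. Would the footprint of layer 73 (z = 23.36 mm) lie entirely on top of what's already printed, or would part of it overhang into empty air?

entirely on top

Compare the two slices. At z = 7.04: the 24×29.5 cube contributes its full rectangle (area 708.00 mm²); the r=4.5 cylinder at (0.5, 10) contributes a regular 12-gon of circumradius 4.5 (area = (12/2)·4.500²·sin(360°/12) = 60.75 mm²); Combining (union): the regions partially overlap — summed areas 768.75 mm² minus the doubly-counted overlap 34.81 mm² gives 733.94 mm² — area = 733.94 mm². At z = 23.36: the cube does not reach this height (z outside [0, 15]); the cylinder at (0.5, 10): section is a regular 12-gon, circumradius r=4.5 (area = (12/2)·4.500²·sin(360°/12) = 60.75 mm²); Merging all regions: only the r=4.5 cylinder at (0.5, 10) is present, so the union is just that shape — area = 60.75 mm². Checking containment: the cross-section at z = 23.36 is a subset of the cross-section at z = 7.04.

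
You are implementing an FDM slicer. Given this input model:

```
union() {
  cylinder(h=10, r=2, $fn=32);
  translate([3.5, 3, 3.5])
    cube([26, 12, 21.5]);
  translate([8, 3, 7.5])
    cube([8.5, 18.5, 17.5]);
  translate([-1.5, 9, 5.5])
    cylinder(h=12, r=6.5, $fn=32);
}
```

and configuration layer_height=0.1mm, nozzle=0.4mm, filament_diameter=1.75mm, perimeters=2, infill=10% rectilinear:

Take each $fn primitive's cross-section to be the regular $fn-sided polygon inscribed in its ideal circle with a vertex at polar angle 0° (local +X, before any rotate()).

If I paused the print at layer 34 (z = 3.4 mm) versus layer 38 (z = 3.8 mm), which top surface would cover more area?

layer 38 (z = 3.8 mm)

Layer 34 (z = 3.4): the cylinder: section is a regular 32-gon, circumradius r=2 (area = (32/2)·2.000²·sin(360°/32) = 12.49 mm²); the cube at (3.5, 3) is not intersected at this z (z outside [3.5, 25]); the cube at (8, 3) does not reach this height (z outside [7.5, 25]); the cylinder at (-1.5, 9) is absent (z outside [5.5, 17.5]); Merging all regions: only the r=2 cylinder is present, so the union is just that shape — area = 12.49 mm². So its area = 12.49 mm². Layer 38 (z = 3.8): the r=2 cylinder contributes a regular 32-gon of circumradius 2 (area = (32/2)·2.000²·sin(360°/32) = 12.49 mm²); the 26×12 cube at (3.5, 3) contributes its full rectangle (area 312.00 mm²); the cube at (8, 3) does not reach this height (z outside [7.5, 25]); the cylinder at (-1.5, 9) is not intersected at this z (z outside [5.5, 17.5]); Combining (union): the 2 present regions are separate (no shared area or edge), so areas and boundary lengths simply add and each stays a separate island — area = 324.49 mm². So its area = 324.49 mm². Layer 38 is larger (324.49 vs 12.49 mm²).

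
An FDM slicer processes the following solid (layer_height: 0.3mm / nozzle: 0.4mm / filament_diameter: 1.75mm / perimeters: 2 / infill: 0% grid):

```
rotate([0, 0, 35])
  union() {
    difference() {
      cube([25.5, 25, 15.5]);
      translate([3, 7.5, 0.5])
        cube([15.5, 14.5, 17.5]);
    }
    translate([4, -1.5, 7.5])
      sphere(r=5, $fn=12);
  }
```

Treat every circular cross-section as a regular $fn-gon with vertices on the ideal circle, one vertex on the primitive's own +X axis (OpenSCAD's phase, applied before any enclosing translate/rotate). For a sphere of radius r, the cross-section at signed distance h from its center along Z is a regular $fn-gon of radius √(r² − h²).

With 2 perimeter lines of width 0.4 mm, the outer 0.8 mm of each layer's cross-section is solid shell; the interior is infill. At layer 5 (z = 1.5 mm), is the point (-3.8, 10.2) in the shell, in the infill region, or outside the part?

At z = 1.5 mm: the cube (footprint 25.5×25) is included at this height; the cube at (3, 7.5) (footprint 15.5×14.5) is included at this height; After the difference (first − rest): starting from the 25.5×25 cube, the 15.5×14.5 cube at (3, 7.5) lies wholly inside it (removes its full 224.75 mm² and its 60.00 mm outline becomes a hole wall) — 1 connected region with 1 hole; the sphere at (4, -1.5) is absent (|z−center|=6.000 > r=5); Merging all regions: only that combined region is present, so the union is just that shape — 1 connected region with 1 hole; (whole slice rotated 35° about Z — lengths, areas and connectivity unchanged). Overall, the cross-section is one region with 1 hole. Undo the 35° rotation: the query point maps to (2.738, 10.535) in the un-rotated model frame. The nearest boundary edge runs (3.00, 22.00)→(3.00, 7.50); distance from the point to it = 0.26 mm. The point is inside the cross-section, 0.26 mm from the nearest boundary — within the 0.8 mm shell band (2 × 0.4).

shell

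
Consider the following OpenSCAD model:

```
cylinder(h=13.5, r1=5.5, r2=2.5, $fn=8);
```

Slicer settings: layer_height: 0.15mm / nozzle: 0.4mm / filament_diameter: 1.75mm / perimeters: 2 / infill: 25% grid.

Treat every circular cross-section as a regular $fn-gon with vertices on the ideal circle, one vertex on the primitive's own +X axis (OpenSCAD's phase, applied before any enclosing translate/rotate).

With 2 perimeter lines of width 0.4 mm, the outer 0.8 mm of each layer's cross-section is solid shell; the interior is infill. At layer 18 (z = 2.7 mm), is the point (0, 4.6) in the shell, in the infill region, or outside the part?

At z = 2.7 mm: the cone contributes a regular 8-gon of circumradius 4.900 (interpolated between r1=5.5 and r2=2.5 at t=0.200). Overall, the cross-section is a single solid region. The nearest boundary edge runs (0.00, 4.90)→(-3.46, 3.46); distance from the point to it = 0.28 mm. The point is inside the cross-section, 0.28 mm from the nearest boundary — within the 0.8 mm shell band (2 × 0.4).

shell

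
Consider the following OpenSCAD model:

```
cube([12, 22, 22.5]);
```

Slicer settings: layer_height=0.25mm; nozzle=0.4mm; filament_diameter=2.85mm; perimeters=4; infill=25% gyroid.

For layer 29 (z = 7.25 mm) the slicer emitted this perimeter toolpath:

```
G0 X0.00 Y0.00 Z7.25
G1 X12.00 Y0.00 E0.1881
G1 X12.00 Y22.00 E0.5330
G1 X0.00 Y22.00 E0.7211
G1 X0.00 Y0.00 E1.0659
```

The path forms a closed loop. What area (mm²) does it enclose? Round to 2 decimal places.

Apply the shoelace formula to the sequence of (X, Y) vertices; enclosed area = 264.00 mm².

264.00 mm²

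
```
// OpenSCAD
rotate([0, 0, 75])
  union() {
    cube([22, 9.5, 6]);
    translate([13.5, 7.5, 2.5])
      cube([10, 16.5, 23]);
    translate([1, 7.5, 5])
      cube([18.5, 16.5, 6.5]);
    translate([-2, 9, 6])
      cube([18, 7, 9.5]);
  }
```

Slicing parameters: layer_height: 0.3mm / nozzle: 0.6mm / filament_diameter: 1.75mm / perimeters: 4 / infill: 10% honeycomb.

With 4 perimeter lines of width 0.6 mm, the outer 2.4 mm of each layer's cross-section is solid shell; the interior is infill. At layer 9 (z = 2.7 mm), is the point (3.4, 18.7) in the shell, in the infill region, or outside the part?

At z = 2.7 mm: the cube (footprint 22×9.5) is included at this height; the cube at (13.5, 7.5) (footprint 10×16.5) is included at this height; the cube at (1, 7.5) is not intersected at this z (z outside [5, 11.5]); the cube at (-2, 9) is absent (z outside [6, 15.5]); Taking the union: the regions partially overlap (shared area 17.00 mm²), so overlapping operands fuse into one piece — 1 connected region; (whole slice rotated 75° about Z — lengths, areas and connectivity unchanged). Overall, the cross-section is a single solid region. Undo the 75° rotation: the query point maps to (18.943, 1.556) in the un-rotated model frame. The nearest boundary edge runs (22.00, 0.00)→(0.00, 0.00); distance from the point to it = 1.56 mm. The point is inside the cross-section, 1.56 mm from the nearest boundary — within the 2.4 mm shell band (4 × 0.6).

shell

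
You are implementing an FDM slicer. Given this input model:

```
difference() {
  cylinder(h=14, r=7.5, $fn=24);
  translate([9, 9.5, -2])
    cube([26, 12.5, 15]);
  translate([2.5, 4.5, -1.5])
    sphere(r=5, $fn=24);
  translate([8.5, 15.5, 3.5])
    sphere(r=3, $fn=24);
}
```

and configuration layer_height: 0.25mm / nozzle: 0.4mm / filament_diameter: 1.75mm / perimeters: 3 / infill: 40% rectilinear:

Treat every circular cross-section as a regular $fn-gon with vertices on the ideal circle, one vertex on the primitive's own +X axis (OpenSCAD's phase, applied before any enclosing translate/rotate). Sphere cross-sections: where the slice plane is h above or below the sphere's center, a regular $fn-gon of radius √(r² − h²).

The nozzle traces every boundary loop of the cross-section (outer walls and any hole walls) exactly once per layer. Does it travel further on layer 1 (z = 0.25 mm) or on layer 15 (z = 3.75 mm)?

layer 1 (z = 0.25 mm)

Layer 1 (z = 0.25): the r=7.5 cylinder gives a regular 24-gon of circumradius 7.5 (constant along its height) (perimeter = 2·24·7.500·sin(180°/24) = 46.99 mm); the 26×12.5 cube at (9, 9.5) contributes its full rectangle (perimeter 77.00 mm); the sphere at (2.5, 4.5): section is a regular 24-gon, circumradius = √(r²−h²) = √(5²−1.75²) = 4.684 (perimeter = 2·24·4.684·sin(180°/24) = 29.34 mm); the sphere at (8.5, 15.5) does not reach this height (|z−center|=3.250 > r=3); Taking the first minus the rest: starting from the r=7.5 cylinder, the 26×12.5 cube at (9, 9.5) misses the remaining region (no effect); the r=5 sphere at (2.5, 4.5) partially overlaps it — only the 50.72 mm² overlap (of its 68.13 mm²) is removed, clipping the outline — boundary = 53.13 mm. So its perimeter = 53.13 mm. Layer 15 (z = 3.75): the r=7.5 cylinder contributes a regular 24-gon of circumradius 7.5 (perimeter = 2·24·7.500·sin(180°/24) = 46.99 mm); the 26×12.5 cube at (9, 9.5) contributes its full rectangle (perimeter 77.00 mm); the sphere at (2.5, 4.5) does not reach this height (|z−center|=5.250 > r=5); the r=3 sphere at (8.5, 15.5) slices to a regular 24-gon of circumradius 2.990 (√(r²−h²) with h=0.25 from center) (perimeter = 2·24·2.990·sin(180°/24) = 18.73 mm); Taking the first minus the rest: starting from the r=7.5 cylinder, the 26×12.5 cube at (9, 9.5) misses the remaining region (no effect); the r=3 sphere at (8.5, 15.5) misses the remaining region (no effect) — boundary = 46.99 mm. So its perimeter = 46.99 mm. Layer 1 is larger (53.13 vs 46.99 mm).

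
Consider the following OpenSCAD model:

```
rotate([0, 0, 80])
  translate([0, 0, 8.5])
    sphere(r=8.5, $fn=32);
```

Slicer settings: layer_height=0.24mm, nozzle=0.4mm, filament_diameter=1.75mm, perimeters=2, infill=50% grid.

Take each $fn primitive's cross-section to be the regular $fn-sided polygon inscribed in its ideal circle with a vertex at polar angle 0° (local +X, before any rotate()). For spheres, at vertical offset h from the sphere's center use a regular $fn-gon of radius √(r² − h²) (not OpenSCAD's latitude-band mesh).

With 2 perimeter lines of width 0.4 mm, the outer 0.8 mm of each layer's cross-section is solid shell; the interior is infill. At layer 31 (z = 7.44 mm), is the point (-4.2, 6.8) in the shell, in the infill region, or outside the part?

shell

At z = 7.44 mm: the sphere: section is a regular 32-gon, circumradius = √(r²−h²) = √(8.5²−1.06²) = 8.434; (whole slice rotated 80° about Z — lengths, areas and connectivity unchanged). Overall, the cross-section is a single solid region. Undo the 80° rotation: the query point maps to (5.967, 5.317) in the un-rotated model frame. The nearest boundary edge runs (7.01, 4.69)→(5.96, 5.96); distance from the point to it = 0.41 mm. The point is inside the cross-section, 0.41 mm from the nearest boundary — within the 0.8 mm shell band (2 × 0.4).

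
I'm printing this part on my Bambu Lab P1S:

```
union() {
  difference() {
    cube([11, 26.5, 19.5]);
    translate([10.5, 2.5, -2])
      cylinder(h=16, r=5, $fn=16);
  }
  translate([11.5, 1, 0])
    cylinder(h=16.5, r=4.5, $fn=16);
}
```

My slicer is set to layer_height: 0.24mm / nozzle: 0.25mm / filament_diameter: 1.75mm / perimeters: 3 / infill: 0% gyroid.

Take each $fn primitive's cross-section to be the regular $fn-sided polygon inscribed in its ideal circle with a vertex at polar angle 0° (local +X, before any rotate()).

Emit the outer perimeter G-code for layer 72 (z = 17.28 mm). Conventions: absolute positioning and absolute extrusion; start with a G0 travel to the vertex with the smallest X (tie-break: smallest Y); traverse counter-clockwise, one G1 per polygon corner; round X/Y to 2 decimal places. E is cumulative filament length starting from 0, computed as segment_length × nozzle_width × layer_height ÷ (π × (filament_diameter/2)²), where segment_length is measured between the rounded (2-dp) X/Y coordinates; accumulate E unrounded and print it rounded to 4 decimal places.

At z = 17.28 mm: the 11×26.5 cube contributes its full rectangle; the cylinder at (10.5, 2.5) is absent (z outside [-2, 14]); After the difference (first − rest): none of the subtracted shapes is present at this height, so the 11×26.5 cube is unchanged — 1 connected region; the cylinder at (11.5, 1) is absent (z outside [0, 16.5]); Taking the union: only the result so far is present, so the union is just that shape — 1 connected region. The outline is a single polygon with 4 vertices. Extrusion per mm of travel: 0.25 × 0.24 / (π × 0.875²) = 0.024945. Accumulating E over each segment gives final E = 1.8709.

G0 X0.00 Y0.00 Z17.28
G1 X11.00 Y0.00 E0.2744
G1 X11.00 Y26.50 E0.9354
G1 X0.00 Y26.50 E1.2098
G1 X0.00 Y0.00 E1.8709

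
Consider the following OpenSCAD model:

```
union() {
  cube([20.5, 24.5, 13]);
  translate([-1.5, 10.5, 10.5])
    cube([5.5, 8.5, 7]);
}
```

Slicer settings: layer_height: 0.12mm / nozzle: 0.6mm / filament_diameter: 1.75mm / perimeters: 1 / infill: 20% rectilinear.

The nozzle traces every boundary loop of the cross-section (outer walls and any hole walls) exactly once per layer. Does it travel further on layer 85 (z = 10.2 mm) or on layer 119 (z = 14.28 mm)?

layer 85 (z = 10.2 mm)

Layer 85 (z = 10.2): the cube (footprint 20.5×24.5) is included at this height (perimeter 90.00 mm); the cube at (-1.5, 10.5) is not intersected at this z (z outside [10.5, 17.5]); Merging all regions: only the 20.5×24.5 cube is present, so the union is just that shape — boundary = 90.00 mm. So its perimeter = 90.00 mm. Layer 119 (z = 14.28): the cube does not reach this height (z outside [0, 13]); the 5.5×8.5 cube at (-1.5, 10.5) contributes its full rectangle (perimeter 28.00 mm); Taking the union: only the 5.5×8.5 cube at (-1.5, 10.5) is present, so the union is just that shape — boundary = 28.00 mm. So its perimeter = 28.00 mm. Layer 85 is larger (90.00 vs 28.00 mm).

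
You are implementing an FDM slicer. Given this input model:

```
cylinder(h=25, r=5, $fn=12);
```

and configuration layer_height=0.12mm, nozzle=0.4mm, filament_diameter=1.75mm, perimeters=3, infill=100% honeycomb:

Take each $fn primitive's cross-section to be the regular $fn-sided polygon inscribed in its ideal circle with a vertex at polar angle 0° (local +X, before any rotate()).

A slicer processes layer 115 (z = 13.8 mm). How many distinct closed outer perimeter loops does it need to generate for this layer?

At z = 13.8 mm: the r=5 cylinder contributes a regular 12-gon of circumradius 5. The result has 1 disconnected region.

1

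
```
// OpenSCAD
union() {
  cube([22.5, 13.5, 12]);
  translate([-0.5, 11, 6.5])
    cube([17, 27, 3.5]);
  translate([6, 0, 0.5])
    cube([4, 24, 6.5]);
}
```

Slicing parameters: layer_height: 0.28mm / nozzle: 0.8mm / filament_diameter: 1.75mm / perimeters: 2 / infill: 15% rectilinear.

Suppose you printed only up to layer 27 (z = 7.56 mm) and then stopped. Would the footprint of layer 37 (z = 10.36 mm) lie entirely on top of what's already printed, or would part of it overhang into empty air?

entirely on top

Compare the two slices. At z = 7.56: the cube is present — its section is the full 22.5×13.5 rectangle (area 303.75 mm²); the cube at (-0.5, 11) (footprint 17×27) is included at this height (area 459.00 mm²); the cube at (6, 0) is absent (z outside [0.5, 7]); Taking the union: the regions partially overlap — summed areas 762.75 mm² minus the doubly-counted overlap 41.25 mm² gives 721.50 mm² — area = 721.50 mm². At z = 10.36: the cube is present — its section is the full 22.5×13.5 rectangle (area 303.75 mm²); the cube at (-0.5, 11) is absent (z outside [6.5, 10]); the cube at (6, 0) is not intersected at this z (z outside [0.5, 7]); Taking the union: only the 22.5×13.5 cube is present, so the union is just that shape — area = 303.75 mm². Checking containment: the cross-section at z = 10.36 is a subset of the cross-section at z = 7.56.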